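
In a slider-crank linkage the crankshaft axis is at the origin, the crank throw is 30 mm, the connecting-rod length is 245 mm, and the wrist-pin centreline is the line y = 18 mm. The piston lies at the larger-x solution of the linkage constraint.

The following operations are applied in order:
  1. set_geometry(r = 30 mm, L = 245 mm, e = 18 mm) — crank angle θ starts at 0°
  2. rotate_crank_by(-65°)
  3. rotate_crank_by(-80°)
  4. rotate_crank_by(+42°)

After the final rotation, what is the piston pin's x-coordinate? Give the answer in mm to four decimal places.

233.6558

set_geometry: r = 30 mm, L = 245 mm, e = 18 mm; θ ← 0°
rotate_crank_by(-65°): θ ← 0° -65° = -65°
rotate_crank_by(-80°): θ ← -65° -80° = -145°
rotate_crank_by(+42°): θ ← -145° +42° = -103°
crank pin P = (r cos θ, r sin θ) = (-6.748532, -29.231102)
h = r sin θ − e = -29.231102 − 18 = -47.231102
x = r cos θ + √(L² − h²) = -6.748532 + √(60025.0 − 2230.7770) = -6.748532 + 240.404291 = 233.655759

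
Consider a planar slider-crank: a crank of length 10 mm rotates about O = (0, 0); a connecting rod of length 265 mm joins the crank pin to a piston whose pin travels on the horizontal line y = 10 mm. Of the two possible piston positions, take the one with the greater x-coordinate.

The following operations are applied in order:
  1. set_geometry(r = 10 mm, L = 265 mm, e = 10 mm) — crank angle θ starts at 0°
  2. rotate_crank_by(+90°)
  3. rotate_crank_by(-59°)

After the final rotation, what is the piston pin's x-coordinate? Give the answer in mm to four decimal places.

273.5273

set_geometry: r = 10 mm, L = 265 mm, e = 10 mm; θ ← 0°
rotate_crank_by(+90°): θ ← 0° +90° = 90°
rotate_crank_by(-59°): θ ← 90° -59° = 31°
crank pin P = (r cos θ, r sin θ) = (8.571673, 5.150381)
h = r sin θ − e = 5.150381 − 10 = -4.849619
x = r cos θ + √(L² − h²) = 8.571673 + √(70225.0 − 23.5188) = 8.571673 + 264.955621 = 273.527294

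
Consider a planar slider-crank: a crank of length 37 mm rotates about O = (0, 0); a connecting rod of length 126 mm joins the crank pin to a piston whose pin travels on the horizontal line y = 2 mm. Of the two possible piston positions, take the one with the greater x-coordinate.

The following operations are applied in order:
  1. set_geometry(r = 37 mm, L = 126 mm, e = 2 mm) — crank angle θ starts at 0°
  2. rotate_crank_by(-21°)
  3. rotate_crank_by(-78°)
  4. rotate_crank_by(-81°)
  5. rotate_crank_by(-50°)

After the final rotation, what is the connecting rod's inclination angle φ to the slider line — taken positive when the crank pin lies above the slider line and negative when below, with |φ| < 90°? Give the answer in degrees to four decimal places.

set_geometry: r = 37 mm, L = 126 mm, e = 2 mm; θ ← 0°
rotate_crank_by(-21°): θ ← 0° -21° = -21°
rotate_crank_by(-78°): θ ← -21° -78° = -99°
rotate_crank_by(-81°): θ ← -99° -81° = -180°
rotate_crank_by(-50°): θ ← -180° -50° = -230°
crank pin P = (r cos θ, r sin θ) = (-23.783142, 28.343644)
h = r sin θ − e = 28.343644 − 2 = 26.343644
sin φ = h / L = 26.343644 / 126 = 0.20907654
φ = arcsin(0.20907654) = 12.068241°

12.0682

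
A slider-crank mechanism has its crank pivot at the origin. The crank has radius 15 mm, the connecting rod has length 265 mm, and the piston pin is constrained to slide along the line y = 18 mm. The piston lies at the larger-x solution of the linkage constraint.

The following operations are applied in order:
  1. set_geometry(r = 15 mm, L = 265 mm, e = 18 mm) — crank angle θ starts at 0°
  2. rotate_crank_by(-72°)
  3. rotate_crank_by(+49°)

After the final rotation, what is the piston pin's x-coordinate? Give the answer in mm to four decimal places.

set_geometry: r = 15 mm, L = 265 mm, e = 18 mm; θ ← 0°
rotate_crank_by(-72°): θ ← 0° -72° = -72°
rotate_crank_by(+49°): θ ← -72° +49° = -23°
crank pin P = (r cos θ, r sin θ) = (13.807573, -5.860967)
h = r sin θ − e = -5.860967 − 18 = -23.860967
x = r cos θ + √(L² − h²) = 13.807573 + √(70225.0 − 569.3457) = 13.807573 + 263.923577 = 277.731149

277.7311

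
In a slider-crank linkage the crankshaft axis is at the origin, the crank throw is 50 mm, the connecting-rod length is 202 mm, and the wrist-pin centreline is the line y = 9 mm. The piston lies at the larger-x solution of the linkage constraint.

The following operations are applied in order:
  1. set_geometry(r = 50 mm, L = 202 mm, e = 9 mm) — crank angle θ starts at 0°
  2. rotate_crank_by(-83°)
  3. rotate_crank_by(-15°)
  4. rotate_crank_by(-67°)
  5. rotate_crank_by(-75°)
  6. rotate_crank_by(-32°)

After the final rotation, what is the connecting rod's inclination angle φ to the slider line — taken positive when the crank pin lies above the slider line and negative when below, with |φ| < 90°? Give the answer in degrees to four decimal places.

11.7019

set_geometry: r = 50 mm, L = 202 mm, e = 9 mm; θ ← 0°
rotate_crank_by(-83°): θ ← 0° -83° = -83°
rotate_crank_by(-15°): θ ← -83° -15° = -98°
rotate_crank_by(-67°): θ ← -98° -67° = -165°
rotate_crank_by(-75°): θ ← -165° -75° = -240°
rotate_crank_by(-32°): θ ← -240° -32° = -272°
crank pin P = (r cos θ, r sin θ) = (1.744975, 49.969541)
h = r sin θ − e = 49.969541 − 9 = 40.969541
sin φ = h / L = 40.969541 / 202 = 0.20281951
φ = arcsin(0.20281951) = 11.701885°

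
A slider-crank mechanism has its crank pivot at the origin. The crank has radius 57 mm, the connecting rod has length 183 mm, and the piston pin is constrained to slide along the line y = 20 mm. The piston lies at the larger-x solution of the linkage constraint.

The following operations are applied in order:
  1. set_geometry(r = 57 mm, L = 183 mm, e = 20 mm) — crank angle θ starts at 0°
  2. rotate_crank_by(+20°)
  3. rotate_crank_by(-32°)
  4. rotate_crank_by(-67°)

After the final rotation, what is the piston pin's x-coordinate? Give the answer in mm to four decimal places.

set_geometry: r = 57 mm, L = 183 mm, e = 20 mm; θ ← 0°
rotate_crank_by(+20°): θ ← 0° +20° = 20°
rotate_crank_by(-32°): θ ← 20° -32° = -12°
rotate_crank_by(-67°): θ ← -12° -67° = -79°
crank pin P = (r cos θ, r sin θ) = (10.876113, -55.952749)
h = r sin θ − e = -55.952749 − 20 = -75.952749
x = r cos θ + √(L² − h²) = 10.876113 + √(33489.0 − 5768.8202) = 10.876113 + 166.493783 = 177.369896

177.3699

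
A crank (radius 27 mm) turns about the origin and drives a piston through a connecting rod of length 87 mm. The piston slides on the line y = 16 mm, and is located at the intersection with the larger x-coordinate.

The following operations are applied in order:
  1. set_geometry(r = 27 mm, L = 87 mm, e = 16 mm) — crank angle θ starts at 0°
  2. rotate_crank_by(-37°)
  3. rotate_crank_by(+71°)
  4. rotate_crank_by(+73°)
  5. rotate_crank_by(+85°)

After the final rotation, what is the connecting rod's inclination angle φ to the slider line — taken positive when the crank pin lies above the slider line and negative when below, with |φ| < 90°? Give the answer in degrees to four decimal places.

-14.3848

set_geometry: r = 27 mm, L = 87 mm, e = 16 mm; θ ← 0°
rotate_crank_by(-37°): θ ← 0° -37° = -37°
rotate_crank_by(+71°): θ ← -37° +71° = 34°
rotate_crank_by(+73°): θ ← 34° +73° = 107°
rotate_crank_by(+85°): θ ← 107° +85° = 192°
crank pin P = (r cos θ, r sin θ) = (-26.409985, -5.613616)
h = r sin θ − e = -5.613616 − 16 = -21.613616
sin φ = h / L = -21.613616 / 87 = -0.24843236
φ = arcsin(-0.24843236) = -14.384767°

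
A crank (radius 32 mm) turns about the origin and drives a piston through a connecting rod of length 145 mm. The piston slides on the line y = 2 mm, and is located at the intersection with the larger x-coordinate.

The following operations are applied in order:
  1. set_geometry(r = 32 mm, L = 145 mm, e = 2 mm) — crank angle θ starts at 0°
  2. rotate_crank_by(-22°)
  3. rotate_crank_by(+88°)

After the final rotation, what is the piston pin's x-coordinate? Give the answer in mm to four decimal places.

set_geometry: r = 32 mm, L = 145 mm, e = 2 mm; θ ← 0°
rotate_crank_by(-22°): θ ← 0° -22° = -22°
rotate_crank_by(+88°): θ ← -22° +88° = 66°
crank pin P = (r cos θ, r sin θ) = (13.015573, 29.233455)
h = r sin θ − e = 29.233455 − 2 = 27.233455
x = r cos θ + √(L² − h²) = 13.015573 + √(21025.0 − 741.6611) = 13.015573 + 142.419588 = 155.435160

155.4352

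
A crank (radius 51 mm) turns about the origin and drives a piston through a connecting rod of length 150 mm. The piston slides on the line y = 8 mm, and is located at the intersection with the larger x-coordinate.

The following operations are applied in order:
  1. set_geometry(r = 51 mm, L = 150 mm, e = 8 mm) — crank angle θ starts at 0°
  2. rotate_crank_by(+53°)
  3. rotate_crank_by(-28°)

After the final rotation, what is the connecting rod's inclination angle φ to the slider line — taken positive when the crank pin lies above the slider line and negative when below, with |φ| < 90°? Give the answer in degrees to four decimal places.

5.1841

set_geometry: r = 51 mm, L = 150 mm, e = 8 mm; θ ← 0°
rotate_crank_by(+53°): θ ← 0° +53° = 53°
rotate_crank_by(-28°): θ ← 53° -28° = 25°
crank pin P = (r cos θ, r sin θ) = (46.221697, 21.553531)
h = r sin θ − e = 21.553531 − 8 = 13.553531
sin φ = h / L = 13.553531 / 150 = 0.09035688
φ = arcsin(0.09035688) = 5.184138°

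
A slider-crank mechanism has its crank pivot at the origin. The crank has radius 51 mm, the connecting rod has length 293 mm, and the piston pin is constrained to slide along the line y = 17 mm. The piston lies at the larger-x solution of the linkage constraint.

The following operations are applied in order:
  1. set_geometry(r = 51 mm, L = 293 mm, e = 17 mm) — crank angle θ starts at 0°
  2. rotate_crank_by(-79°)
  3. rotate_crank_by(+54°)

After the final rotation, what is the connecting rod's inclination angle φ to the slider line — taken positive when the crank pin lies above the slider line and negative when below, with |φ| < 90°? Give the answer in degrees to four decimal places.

set_geometry: r = 51 mm, L = 293 mm, e = 17 mm; θ ← 0°
rotate_crank_by(-79°): θ ← 0° -79° = -79°
rotate_crank_by(+54°): θ ← -79° +54° = -25°
crank pin P = (r cos θ, r sin θ) = (46.221697, -21.553531)
h = r sin θ − e = -21.553531 − 17 = -38.553531
sin φ = h / L = -38.553531 / 293 = -0.13158202
φ = arcsin(-0.13158202) = -7.561021°

-7.5610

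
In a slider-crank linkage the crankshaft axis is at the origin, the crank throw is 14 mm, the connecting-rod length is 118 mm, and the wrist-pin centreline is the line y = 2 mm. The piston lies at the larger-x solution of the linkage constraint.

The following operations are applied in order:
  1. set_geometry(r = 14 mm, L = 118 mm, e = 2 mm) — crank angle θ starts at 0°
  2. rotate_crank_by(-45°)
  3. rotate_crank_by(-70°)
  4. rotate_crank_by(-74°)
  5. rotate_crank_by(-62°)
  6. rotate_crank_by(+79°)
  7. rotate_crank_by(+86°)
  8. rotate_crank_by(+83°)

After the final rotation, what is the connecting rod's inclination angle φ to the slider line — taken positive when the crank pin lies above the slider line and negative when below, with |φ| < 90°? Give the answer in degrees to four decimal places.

set_geometry: r = 14 mm, L = 118 mm, e = 2 mm; θ ← 0°
rotate_crank_by(-45°): θ ← 0° -45° = -45°
rotate_crank_by(-70°): θ ← -45° -70° = -115°
rotate_crank_by(-74°): θ ← -115° -74° = -189°
rotate_crank_by(-62°): θ ← -189° -62° = -251°
rotate_crank_by(+79°): θ ← -251° +79° = -172°
rotate_crank_by(+86°): θ ← -172° +86° = -86°
rotate_crank_by(+83°): θ ← -86° +83° = -3°
crank pin P = (r cos θ, r sin θ) = (13.980813, -0.732703)
h = r sin θ − e = -0.732703 − 2 = -2.732703
sin φ = h / L = -2.732703 / 118 = -0.02315850
φ = arcsin(-0.02315850) = -1.327003°

-1.3270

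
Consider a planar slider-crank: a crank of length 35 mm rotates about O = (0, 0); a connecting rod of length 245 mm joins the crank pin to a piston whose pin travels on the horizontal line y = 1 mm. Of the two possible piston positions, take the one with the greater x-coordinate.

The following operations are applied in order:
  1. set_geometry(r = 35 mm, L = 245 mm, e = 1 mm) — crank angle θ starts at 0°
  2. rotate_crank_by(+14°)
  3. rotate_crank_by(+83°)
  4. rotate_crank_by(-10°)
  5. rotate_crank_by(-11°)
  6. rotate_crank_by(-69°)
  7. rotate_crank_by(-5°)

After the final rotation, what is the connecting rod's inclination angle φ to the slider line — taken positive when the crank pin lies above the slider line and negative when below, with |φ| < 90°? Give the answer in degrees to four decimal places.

set_geometry: r = 35 mm, L = 245 mm, e = 1 mm; θ ← 0°
rotate_crank_by(+14°): θ ← 0° +14° = 14°
rotate_crank_by(+83°): θ ← 14° +83° = 97°
rotate_crank_by(-10°): θ ← 97° -10° = 87°
rotate_crank_by(-11°): θ ← 87° -11° = 76°
rotate_crank_by(-69°): θ ← 76° -69° = 7°
rotate_crank_by(-5°): θ ← 7° -5° = 2°
crank pin P = (r cos θ, r sin θ) = (34.978679, 1.221482)
h = r sin θ − e = 1.221482 − 1 = 0.221482
sin φ = h / L = 0.221482 / 245 = 0.00090401
φ = arcsin(0.00090401) = 0.051796°

0.0518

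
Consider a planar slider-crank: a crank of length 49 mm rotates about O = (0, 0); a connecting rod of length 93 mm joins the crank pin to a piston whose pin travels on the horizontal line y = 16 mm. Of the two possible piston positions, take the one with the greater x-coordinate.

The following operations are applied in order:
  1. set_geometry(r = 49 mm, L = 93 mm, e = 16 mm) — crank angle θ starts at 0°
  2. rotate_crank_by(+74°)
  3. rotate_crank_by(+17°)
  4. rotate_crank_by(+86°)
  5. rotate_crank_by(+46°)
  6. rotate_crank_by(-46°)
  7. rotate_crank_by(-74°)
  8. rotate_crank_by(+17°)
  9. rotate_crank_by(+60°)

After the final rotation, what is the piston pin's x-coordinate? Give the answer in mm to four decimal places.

42.6133

set_geometry: r = 49 mm, L = 93 mm, e = 16 mm; θ ← 0°
rotate_crank_by(+74°): θ ← 0° +74° = 74°
rotate_crank_by(+17°): θ ← 74° +17° = 91°
rotate_crank_by(+86°): θ ← 91° +86° = 177°
rotate_crank_by(+46°): θ ← 177° +46° = 223°
rotate_crank_by(-46°): θ ← 223° -46° = 177°
rotate_crank_by(-74°): θ ← 177° -74° = 103°
rotate_crank_by(+17°): θ ← 103° +17° = 120°
rotate_crank_by(+60°): θ ← 120° +60° = 180°
crank pin P = (r cos θ, r sin θ) = (-49.000000, 0.000000)
h = r sin θ − e = 0.000000 − 16 = -16.000000
x = r cos θ + √(L² − h²) = -49.000000 + √(8649.0 − 256.0000) = -49.000000 + 91.613318 = 42.613318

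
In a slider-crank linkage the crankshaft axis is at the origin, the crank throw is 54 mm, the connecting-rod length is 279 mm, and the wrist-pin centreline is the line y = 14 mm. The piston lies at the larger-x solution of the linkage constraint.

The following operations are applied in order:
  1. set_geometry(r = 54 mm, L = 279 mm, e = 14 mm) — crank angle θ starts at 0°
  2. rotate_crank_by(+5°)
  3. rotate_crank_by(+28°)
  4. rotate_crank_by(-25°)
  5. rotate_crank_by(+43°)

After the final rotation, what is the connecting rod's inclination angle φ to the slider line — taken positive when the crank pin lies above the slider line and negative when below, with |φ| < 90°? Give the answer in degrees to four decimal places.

set_geometry: r = 54 mm, L = 279 mm, e = 14 mm; θ ← 0°
rotate_crank_by(+5°): θ ← 0° +5° = 5°
rotate_crank_by(+28°): θ ← 5° +28° = 33°
rotate_crank_by(-25°): θ ← 33° -25° = 8°
rotate_crank_by(+43°): θ ← 8° +43° = 51°
crank pin P = (r cos θ, r sin θ) = (33.983301, 41.965882)
h = r sin θ − e = 41.965882 − 14 = 27.965882
sin φ = h / L = 27.965882 / 279 = 0.10023614
φ = arcsin(0.10023614) = 5.752768°

5.7528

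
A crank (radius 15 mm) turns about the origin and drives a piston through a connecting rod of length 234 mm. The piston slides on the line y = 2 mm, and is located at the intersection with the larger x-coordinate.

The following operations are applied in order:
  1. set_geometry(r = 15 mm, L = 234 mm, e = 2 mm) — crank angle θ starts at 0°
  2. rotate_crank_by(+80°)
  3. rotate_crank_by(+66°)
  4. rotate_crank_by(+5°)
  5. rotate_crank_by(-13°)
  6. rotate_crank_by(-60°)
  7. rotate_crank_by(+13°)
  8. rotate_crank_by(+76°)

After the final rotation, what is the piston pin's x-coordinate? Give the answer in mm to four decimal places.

219.3804

set_geometry: r = 15 mm, L = 234 mm, e = 2 mm; θ ← 0°
rotate_crank_by(+80°): θ ← 0° +80° = 80°
rotate_crank_by(+66°): θ ← 80° +66° = 146°
rotate_crank_by(+5°): θ ← 146° +5° = 151°
rotate_crank_by(-13°): θ ← 151° -13° = 138°
rotate_crank_by(-60°): θ ← 138° -60° = 78°
rotate_crank_by(+13°): θ ← 78° +13° = 91°
rotate_crank_by(+76°): θ ← 91° +76° = 167°
crank pin P = (r cos θ, r sin θ) = (-14.615551, 3.374266)
h = r sin θ − e = 3.374266 − 2 = 1.374266
x = r cos θ + √(L² − h²) = -14.615551 + √(54756.0 − 1.8886) = -14.615551 + 233.995964 = 219.380414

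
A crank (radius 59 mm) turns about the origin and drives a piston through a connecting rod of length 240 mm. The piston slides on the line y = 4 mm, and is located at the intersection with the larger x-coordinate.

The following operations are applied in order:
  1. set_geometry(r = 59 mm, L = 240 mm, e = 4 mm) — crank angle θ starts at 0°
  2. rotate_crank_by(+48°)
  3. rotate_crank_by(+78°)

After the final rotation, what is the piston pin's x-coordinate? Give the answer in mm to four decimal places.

201.3027

set_geometry: r = 59 mm, L = 240 mm, e = 4 mm; θ ← 0°
rotate_crank_by(+48°): θ ← 0° +48° = 48°
rotate_crank_by(+78°): θ ← 48° +78° = 126°
crank pin P = (r cos θ, r sin θ) = (-34.679330, 47.732003)
h = r sin θ − e = 47.732003 − 4 = 43.732003
x = r cos θ + √(L² − h²) = -34.679330 + √(57600.0 − 1912.4881) = -34.679330 + 235.982016 = 201.302686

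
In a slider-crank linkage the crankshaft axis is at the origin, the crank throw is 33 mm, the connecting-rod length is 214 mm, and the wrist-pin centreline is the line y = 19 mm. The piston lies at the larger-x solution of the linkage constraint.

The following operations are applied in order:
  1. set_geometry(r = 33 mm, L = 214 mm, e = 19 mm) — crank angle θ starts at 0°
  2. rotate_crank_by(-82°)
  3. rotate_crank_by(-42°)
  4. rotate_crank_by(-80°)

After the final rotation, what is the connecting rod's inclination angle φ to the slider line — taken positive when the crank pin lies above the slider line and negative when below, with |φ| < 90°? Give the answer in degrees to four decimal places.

-1.4935

set_geometry: r = 33 mm, L = 214 mm, e = 19 mm; θ ← 0°
rotate_crank_by(-82°): θ ← 0° -82° = -82°
rotate_crank_by(-42°): θ ← -82° -42° = -124°
rotate_crank_by(-80°): θ ← -124° -80° = -204°
crank pin P = (r cos θ, r sin θ) = (-30.147000, 13.422309)
h = r sin θ − e = 13.422309 − 19 = -5.577691
sin φ = h / L = -5.577691 / 214 = -0.02606398
φ = arcsin(-0.02606398) = -1.493525°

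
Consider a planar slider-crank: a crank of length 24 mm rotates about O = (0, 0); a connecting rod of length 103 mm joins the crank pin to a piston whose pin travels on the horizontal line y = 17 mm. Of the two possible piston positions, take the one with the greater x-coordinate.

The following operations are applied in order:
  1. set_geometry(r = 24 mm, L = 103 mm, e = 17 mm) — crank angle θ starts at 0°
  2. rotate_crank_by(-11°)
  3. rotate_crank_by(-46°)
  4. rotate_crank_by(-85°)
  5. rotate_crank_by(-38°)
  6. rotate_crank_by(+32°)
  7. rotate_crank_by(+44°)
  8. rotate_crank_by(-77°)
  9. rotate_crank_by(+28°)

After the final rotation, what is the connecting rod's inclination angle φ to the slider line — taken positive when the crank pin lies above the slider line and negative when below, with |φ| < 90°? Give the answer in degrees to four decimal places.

-15.7138

set_geometry: r = 24 mm, L = 103 mm, e = 17 mm; θ ← 0°
rotate_crank_by(-11°): θ ← 0° -11° = -11°
rotate_crank_by(-46°): θ ← -11° -46° = -57°
rotate_crank_by(-85°): θ ← -57° -85° = -142°
rotate_crank_by(-38°): θ ← -142° -38° = -180°
rotate_crank_by(+32°): θ ← -180° +32° = -148°
rotate_crank_by(+44°): θ ← -148° +44° = -104°
rotate_crank_by(-77°): θ ← -104° -77° = -181°
rotate_crank_by(+28°): θ ← -181° +28° = -153°
crank pin P = (r cos θ, r sin θ) = (-21.384157, -10.895772)
h = r sin θ − e = -10.895772 − 17 = -27.895772
sin φ = h / L = -27.895772 / 103 = -0.27083274
φ = arcsin(-0.27083274) = -15.713826°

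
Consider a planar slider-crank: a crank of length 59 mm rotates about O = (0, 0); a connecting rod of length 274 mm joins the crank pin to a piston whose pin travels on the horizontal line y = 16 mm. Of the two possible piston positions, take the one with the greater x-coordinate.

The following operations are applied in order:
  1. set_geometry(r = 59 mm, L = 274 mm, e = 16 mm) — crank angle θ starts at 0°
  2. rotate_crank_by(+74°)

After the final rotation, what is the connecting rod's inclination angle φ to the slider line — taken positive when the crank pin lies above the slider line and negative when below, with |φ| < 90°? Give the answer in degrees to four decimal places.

8.5454

set_geometry: r = 59 mm, L = 274 mm, e = 16 mm; θ ← 0°
rotate_crank_by(+74°): θ ← 0° +74° = 74°
crank pin P = (r cos θ, r sin θ) = (16.262604, 56.714440)
h = r sin θ − e = 56.714440 − 16 = 40.714440
sin φ = h / L = 40.714440 / 274 = 0.14859285
φ = arcsin(0.14859285) = 8.545389°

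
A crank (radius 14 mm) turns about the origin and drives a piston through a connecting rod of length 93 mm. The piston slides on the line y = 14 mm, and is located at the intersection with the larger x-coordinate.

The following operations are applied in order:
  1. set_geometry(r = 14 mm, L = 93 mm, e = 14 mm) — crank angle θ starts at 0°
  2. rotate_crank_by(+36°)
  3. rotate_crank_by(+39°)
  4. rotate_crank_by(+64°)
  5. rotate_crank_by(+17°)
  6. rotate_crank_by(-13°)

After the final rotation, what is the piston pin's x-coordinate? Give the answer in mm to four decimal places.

set_geometry: r = 14 mm, L = 93 mm, e = 14 mm; θ ← 0°
rotate_crank_by(+36°): θ ← 0° +36° = 36°
rotate_crank_by(+39°): θ ← 36° +39° = 75°
rotate_crank_by(+64°): θ ← 75° +64° = 139°
rotate_crank_by(+17°): θ ← 139° +17° = 156°
rotate_crank_by(-13°): θ ← 156° -13° = 143°
crank pin P = (r cos θ, r sin θ) = (-11.180897, 8.425410)
h = r sin θ − e = 8.425410 − 14 = -5.574590
x = r cos θ + √(L² − h²) = -11.180897 + √(8649.0 − 31.0761) = -11.180897 + 92.832774 = 81.651877

81.6519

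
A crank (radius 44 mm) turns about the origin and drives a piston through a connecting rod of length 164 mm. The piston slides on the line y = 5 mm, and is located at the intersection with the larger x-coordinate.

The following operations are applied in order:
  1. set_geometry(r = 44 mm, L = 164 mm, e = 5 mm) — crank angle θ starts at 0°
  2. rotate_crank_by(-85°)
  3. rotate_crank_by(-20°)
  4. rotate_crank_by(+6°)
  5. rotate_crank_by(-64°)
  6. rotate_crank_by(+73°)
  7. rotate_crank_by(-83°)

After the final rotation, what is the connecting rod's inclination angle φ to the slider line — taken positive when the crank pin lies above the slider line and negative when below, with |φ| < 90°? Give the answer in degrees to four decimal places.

-3.6226

set_geometry: r = 44 mm, L = 164 mm, e = 5 mm; θ ← 0°
rotate_crank_by(-85°): θ ← 0° -85° = -85°
rotate_crank_by(-20°): θ ← -85° -20° = -105°
rotate_crank_by(+6°): θ ← -105° +6° = -99°
rotate_crank_by(-64°): θ ← -99° -64° = -163°
rotate_crank_by(+73°): θ ← -163° +73° = -90°
rotate_crank_by(-83°): θ ← -90° -83° = -173°
crank pin P = (r cos θ, r sin θ) = (-43.672031, -5.362251)
h = r sin θ − e = -5.362251 − 5 = -10.362251
sin φ = h / L = -10.362251 / 164 = -0.06318446
φ = arcsin(-0.06318446) = -3.622616°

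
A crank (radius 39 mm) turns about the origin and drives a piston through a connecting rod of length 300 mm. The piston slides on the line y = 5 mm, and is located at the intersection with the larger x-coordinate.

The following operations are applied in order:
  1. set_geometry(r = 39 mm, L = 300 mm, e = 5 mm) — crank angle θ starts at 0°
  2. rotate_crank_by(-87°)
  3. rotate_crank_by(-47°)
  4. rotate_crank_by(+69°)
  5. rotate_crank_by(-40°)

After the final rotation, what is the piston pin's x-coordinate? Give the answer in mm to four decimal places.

set_geometry: r = 39 mm, L = 300 mm, e = 5 mm; θ ← 0°
rotate_crank_by(-87°): θ ← 0° -87° = -87°
rotate_crank_by(-47°): θ ← -87° -47° = -134°
rotate_crank_by(+69°): θ ← -134° +69° = -65°
rotate_crank_by(-40°): θ ← -65° -40° = -105°
crank pin P = (r cos θ, r sin θ) = (-10.093943, -37.671107)
h = r sin θ − e = -37.671107 − 5 = -42.671107
x = r cos θ + √(L² − h²) = -10.093943 + √(90000.0 − 1820.8234) = -10.093943 + 296.949788 = 286.855845

286.8558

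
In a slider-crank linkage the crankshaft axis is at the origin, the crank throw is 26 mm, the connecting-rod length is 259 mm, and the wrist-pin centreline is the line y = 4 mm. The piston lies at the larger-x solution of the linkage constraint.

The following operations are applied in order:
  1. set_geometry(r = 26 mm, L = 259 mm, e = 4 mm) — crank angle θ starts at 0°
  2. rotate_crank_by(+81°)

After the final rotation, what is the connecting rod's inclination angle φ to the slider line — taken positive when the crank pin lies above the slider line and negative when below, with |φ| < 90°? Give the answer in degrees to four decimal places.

set_geometry: r = 26 mm, L = 259 mm, e = 4 mm; θ ← 0°
rotate_crank_by(+81°): θ ← 0° +81° = 81°
crank pin P = (r cos θ, r sin θ) = (4.067296, 25.679897)
h = r sin θ − e = 25.679897 − 4 = 21.679897
sin φ = h / L = 21.679897 / 259 = 0.08370617
φ = arcsin(0.08370617) = 4.801628°

4.8016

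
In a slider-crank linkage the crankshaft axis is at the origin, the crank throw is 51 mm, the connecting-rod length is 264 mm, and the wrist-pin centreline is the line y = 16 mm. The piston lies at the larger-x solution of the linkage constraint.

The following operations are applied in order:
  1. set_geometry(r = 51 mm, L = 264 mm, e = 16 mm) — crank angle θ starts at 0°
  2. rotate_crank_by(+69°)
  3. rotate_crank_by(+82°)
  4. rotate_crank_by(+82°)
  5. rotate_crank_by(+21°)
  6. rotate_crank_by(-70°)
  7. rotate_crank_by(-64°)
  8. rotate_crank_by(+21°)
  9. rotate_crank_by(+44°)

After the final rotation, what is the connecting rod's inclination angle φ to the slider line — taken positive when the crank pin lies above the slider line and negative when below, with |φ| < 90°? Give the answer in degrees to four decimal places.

set_geometry: r = 51 mm, L = 264 mm, e = 16 mm; θ ← 0°
rotate_crank_by(+69°): θ ← 0° +69° = 69°
rotate_crank_by(+82°): θ ← 69° +82° = 151°
rotate_crank_by(+82°): θ ← 151° +82° = 233°
rotate_crank_by(+21°): θ ← 233° +21° = 254°
rotate_crank_by(-70°): θ ← 254° -70° = 184°
rotate_crank_by(-64°): θ ← 184° -64° = 120°
rotate_crank_by(+21°): θ ← 120° +21° = 141°
rotate_crank_by(+44°): θ ← 141° +44° = 185°
crank pin P = (r cos θ, r sin θ) = (-50.805930, -4.444943)
h = r sin θ − e = -4.444943 − 16 = -20.444943
sin φ = h / L = -20.444943 / 264 = -0.07744297
φ = arcsin(-0.07744297) = -4.441602°

-4.4416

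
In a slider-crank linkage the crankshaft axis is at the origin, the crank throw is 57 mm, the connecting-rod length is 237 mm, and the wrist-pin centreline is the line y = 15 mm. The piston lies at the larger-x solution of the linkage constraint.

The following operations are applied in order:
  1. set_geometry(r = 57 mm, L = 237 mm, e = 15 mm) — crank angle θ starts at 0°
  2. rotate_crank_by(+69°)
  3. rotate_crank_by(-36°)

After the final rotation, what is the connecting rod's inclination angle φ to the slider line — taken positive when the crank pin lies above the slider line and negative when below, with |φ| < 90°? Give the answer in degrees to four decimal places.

set_geometry: r = 57 mm, L = 237 mm, e = 15 mm; θ ← 0°
rotate_crank_by(+69°): θ ← 0° +69° = 69°
rotate_crank_by(-36°): θ ← 69° -36° = 33°
crank pin P = (r cos θ, r sin θ) = (47.804222, 31.044425)
h = r sin θ − e = 31.044425 − 15 = 16.044425
sin φ = h / L = 16.044425 / 237 = 0.06769800
φ = arcsin(0.06769800) = 3.881778°

3.8818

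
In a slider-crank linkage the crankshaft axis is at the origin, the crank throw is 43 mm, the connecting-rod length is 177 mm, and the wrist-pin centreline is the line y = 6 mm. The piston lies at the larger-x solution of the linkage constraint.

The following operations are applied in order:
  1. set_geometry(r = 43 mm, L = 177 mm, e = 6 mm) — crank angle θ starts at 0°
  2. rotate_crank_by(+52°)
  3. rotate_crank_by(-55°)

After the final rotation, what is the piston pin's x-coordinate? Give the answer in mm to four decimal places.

set_geometry: r = 43 mm, L = 177 mm, e = 6 mm; θ ← 0°
rotate_crank_by(+52°): θ ← 0° +52° = 52°
rotate_crank_by(-55°): θ ← 52° -55° = -3°
crank pin P = (r cos θ, r sin θ) = (42.941070, -2.250446)
h = r sin θ − e = -2.250446 − 6 = -8.250446
x = r cos θ + √(L² − h²) = 42.941070 + √(31329.0 − 68.0699) = 42.941070 + 176.807608 = 219.748678

219.7487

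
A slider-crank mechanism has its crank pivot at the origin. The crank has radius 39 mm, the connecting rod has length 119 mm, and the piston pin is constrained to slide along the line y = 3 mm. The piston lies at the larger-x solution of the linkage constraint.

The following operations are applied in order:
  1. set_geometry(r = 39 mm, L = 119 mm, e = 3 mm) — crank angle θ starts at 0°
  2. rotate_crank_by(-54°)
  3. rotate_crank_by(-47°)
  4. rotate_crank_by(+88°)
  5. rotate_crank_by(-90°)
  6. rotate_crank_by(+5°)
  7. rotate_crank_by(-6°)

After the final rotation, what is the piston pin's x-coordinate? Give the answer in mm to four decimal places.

set_geometry: r = 39 mm, L = 119 mm, e = 3 mm; θ ← 0°
rotate_crank_by(-54°): θ ← 0° -54° = -54°
rotate_crank_by(-47°): θ ← -54° -47° = -101°
rotate_crank_by(+88°): θ ← -101° +88° = -13°
rotate_crank_by(-90°): θ ← -13° -90° = -103°
rotate_crank_by(+5°): θ ← -103° +5° = -98°
rotate_crank_by(-6°): θ ← -98° -6° = -104°
crank pin P = (r cos θ, r sin θ) = (-9.434954, -37.841533)
h = r sin θ − e = -37.841533 − 3 = -40.841533
x = r cos θ + √(L² − h²) = -9.434954 + √(14161.0 − 1668.0308) = -9.434954 + 111.771952 = 102.336998

102.3370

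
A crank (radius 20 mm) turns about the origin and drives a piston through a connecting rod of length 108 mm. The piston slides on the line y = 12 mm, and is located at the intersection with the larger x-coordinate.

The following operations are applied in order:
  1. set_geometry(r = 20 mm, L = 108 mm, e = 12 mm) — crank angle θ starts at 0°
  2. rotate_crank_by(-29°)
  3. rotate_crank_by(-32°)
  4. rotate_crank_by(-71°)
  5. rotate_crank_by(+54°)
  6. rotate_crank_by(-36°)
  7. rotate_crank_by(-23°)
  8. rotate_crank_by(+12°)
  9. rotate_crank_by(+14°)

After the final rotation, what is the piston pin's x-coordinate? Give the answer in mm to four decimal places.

96.3858

set_geometry: r = 20 mm, L = 108 mm, e = 12 mm; θ ← 0°
rotate_crank_by(-29°): θ ← 0° -29° = -29°
rotate_crank_by(-32°): θ ← -29° -32° = -61°
rotate_crank_by(-71°): θ ← -61° -71° = -132°
rotate_crank_by(+54°): θ ← -132° +54° = -78°
rotate_crank_by(-36°): θ ← -78° -36° = -114°
rotate_crank_by(-23°): θ ← -114° -23° = -137°
rotate_crank_by(+12°): θ ← -137° +12° = -125°
rotate_crank_by(+14°): θ ← -125° +14° = -111°
crank pin P = (r cos θ, r sin θ) = (-7.167359, -18.671609)
h = r sin θ − e = -18.671609 − 12 = -30.671609
x = r cos θ + √(L² − h²) = -7.167359 + √(11664.0 − 940.7476) = -7.167359 + 103.553138 = 96.385779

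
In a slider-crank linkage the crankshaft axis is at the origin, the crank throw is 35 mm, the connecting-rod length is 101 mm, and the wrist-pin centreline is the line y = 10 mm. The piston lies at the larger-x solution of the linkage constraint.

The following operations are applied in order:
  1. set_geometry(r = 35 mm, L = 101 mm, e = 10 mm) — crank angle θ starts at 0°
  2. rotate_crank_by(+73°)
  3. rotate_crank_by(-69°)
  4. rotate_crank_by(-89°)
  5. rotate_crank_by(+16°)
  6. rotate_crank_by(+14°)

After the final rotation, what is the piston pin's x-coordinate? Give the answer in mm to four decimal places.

set_geometry: r = 35 mm, L = 101 mm, e = 10 mm; θ ← 0°
rotate_crank_by(+73°): θ ← 0° +73° = 73°
rotate_crank_by(-69°): θ ← 73° -69° = 4°
rotate_crank_by(-89°): θ ← 4° -89° = -85°
rotate_crank_by(+16°): θ ← -85° +16° = -69°
rotate_crank_by(+14°): θ ← -69° +14° = -55°
crank pin P = (r cos θ, r sin θ) = (20.075175, -28.670322)
h = r sin θ − e = -28.670322 − 10 = -38.670322
x = r cos θ + √(L² − h²) = 20.075175 + √(10201.0 − 1495.3938) = 20.075175 + 93.303838 = 113.379014

113.3790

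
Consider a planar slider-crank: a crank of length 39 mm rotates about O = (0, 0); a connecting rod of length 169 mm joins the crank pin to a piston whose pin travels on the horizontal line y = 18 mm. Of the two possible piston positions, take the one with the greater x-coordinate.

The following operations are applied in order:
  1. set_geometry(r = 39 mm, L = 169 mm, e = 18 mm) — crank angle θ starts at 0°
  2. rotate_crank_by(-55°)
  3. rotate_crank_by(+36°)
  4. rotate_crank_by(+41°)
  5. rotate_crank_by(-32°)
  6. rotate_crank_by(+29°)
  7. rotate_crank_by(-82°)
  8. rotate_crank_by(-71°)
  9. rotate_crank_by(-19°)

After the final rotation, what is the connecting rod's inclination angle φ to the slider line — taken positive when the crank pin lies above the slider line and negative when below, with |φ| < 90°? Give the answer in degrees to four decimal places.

-12.1971

set_geometry: r = 39 mm, L = 169 mm, e = 18 mm; θ ← 0°
rotate_crank_by(-55°): θ ← 0° -55° = -55°
rotate_crank_by(+36°): θ ← -55° +36° = -19°
rotate_crank_by(+41°): θ ← -19° +41° = 22°
rotate_crank_by(-32°): θ ← 22° -32° = -10°
rotate_crank_by(+29°): θ ← -10° +29° = 19°
rotate_crank_by(-82°): θ ← 19° -82° = -63°
rotate_crank_by(-71°): θ ← -63° -71° = -134°
rotate_crank_by(-19°): θ ← -134° -19° = -153°
crank pin P = (r cos θ, r sin θ) = (-34.749254, -17.705629)
h = r sin θ − e = -17.705629 − 18 = -35.705629
sin φ = h / L = -35.705629 / 169 = -0.21127591
φ = arcsin(-0.21127591) = -12.197135°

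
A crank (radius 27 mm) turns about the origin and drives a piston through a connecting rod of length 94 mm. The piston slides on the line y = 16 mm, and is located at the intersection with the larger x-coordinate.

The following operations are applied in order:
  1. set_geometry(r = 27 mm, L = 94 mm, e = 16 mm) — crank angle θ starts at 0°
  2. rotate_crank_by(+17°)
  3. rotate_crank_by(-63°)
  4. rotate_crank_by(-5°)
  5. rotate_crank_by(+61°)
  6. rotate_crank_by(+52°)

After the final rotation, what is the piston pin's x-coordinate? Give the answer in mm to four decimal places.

set_geometry: r = 27 mm, L = 94 mm, e = 16 mm; θ ← 0°
rotate_crank_by(+17°): θ ← 0° +17° = 17°
rotate_crank_by(-63°): θ ← 17° -63° = -46°
rotate_crank_by(-5°): θ ← -46° -5° = -51°
rotate_crank_by(+61°): θ ← -51° +61° = 10°
rotate_crank_by(+52°): θ ← 10° +52° = 62°
crank pin P = (r cos θ, r sin θ) = (12.675732, 23.839585)
h = r sin θ − e = 23.839585 − 16 = 7.839585
x = r cos θ + √(L² − h²) = 12.675732 + √(8836.0 − 61.4591) = 12.675732 + 93.672519 = 106.348252

106.3483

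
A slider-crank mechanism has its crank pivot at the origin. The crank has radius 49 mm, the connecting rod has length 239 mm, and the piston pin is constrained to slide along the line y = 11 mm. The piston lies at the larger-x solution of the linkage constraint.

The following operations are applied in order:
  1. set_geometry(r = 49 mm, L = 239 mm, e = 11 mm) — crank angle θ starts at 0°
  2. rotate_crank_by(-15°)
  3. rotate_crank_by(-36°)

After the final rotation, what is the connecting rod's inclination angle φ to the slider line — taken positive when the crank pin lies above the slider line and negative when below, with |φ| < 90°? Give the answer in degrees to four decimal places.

set_geometry: r = 49 mm, L = 239 mm, e = 11 mm; θ ← 0°
rotate_crank_by(-15°): θ ← 0° -15° = -15°
rotate_crank_by(-36°): θ ← -15° -36° = -51°
crank pin P = (r cos θ, r sin θ) = (30.836699, -38.080152)
h = r sin θ − e = -38.080152 − 11 = -49.080152
sin φ = h / L = -49.080152 / 239 = -0.20535628
φ = arcsin(-0.20535628) = -11.850356°

-11.8504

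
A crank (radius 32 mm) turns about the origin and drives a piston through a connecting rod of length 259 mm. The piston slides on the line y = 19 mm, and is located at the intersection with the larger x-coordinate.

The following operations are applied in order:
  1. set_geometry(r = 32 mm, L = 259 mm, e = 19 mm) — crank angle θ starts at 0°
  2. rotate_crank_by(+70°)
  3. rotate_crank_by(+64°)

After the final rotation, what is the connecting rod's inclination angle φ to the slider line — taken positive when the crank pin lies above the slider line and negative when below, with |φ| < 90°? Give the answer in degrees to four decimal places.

0.8891

set_geometry: r = 32 mm, L = 259 mm, e = 19 mm; θ ← 0°
rotate_crank_by(+70°): θ ← 0° +70° = 70°
rotate_crank_by(+64°): θ ← 70° +64° = 134°
crank pin P = (r cos θ, r sin θ) = (-22.229068, 23.018874)
h = r sin θ − e = 23.018874 − 19 = 4.018874
sin φ = h / L = 4.018874 / 259 = 0.01551689
φ = arcsin(0.01551689) = 0.889088°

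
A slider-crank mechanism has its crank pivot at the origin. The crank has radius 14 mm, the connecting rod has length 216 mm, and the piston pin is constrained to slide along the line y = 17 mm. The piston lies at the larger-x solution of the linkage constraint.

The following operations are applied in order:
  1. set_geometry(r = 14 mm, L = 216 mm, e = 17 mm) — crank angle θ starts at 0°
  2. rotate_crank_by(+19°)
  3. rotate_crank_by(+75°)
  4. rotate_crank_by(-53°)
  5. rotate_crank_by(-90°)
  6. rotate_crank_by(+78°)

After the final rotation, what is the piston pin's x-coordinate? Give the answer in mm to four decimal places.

set_geometry: r = 14 mm, L = 216 mm, e = 17 mm; θ ← 0°
rotate_crank_by(+19°): θ ← 0° +19° = 19°
rotate_crank_by(+75°): θ ← 19° +75° = 94°
rotate_crank_by(-53°): θ ← 94° -53° = 41°
rotate_crank_by(-90°): θ ← 41° -90° = -49°
rotate_crank_by(+78°): θ ← -49° +78° = 29°
crank pin P = (r cos θ, r sin θ) = (12.244676, 6.787335)
h = r sin θ − e = 6.787335 − 17 = -10.212665
x = r cos θ + √(L² − h²) = 12.244676 + √(46656.0 − 104.2985) = 12.244676 + 215.758433 = 228.003109

228.0031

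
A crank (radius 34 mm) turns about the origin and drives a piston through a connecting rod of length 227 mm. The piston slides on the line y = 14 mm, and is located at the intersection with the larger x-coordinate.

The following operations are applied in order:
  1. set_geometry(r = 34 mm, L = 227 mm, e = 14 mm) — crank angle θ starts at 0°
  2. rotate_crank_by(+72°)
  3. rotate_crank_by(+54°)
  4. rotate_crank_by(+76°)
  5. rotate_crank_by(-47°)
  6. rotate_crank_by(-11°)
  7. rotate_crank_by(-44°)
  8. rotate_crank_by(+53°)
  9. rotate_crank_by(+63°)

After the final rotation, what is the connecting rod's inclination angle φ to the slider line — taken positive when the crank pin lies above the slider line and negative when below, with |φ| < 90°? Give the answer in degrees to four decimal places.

-8.6103

set_geometry: r = 34 mm, L = 227 mm, e = 14 mm; θ ← 0°
rotate_crank_by(+72°): θ ← 0° +72° = 72°
rotate_crank_by(+54°): θ ← 72° +54° = 126°
rotate_crank_by(+76°): θ ← 126° +76° = 202°
rotate_crank_by(-47°): θ ← 202° -47° = 155°
rotate_crank_by(-11°): θ ← 155° -11° = 144°
rotate_crank_by(-44°): θ ← 144° -44° = 100°
rotate_crank_by(+53°): θ ← 100° +53° = 153°
rotate_crank_by(+63°): θ ← 153° +63° = 216°
crank pin P = (r cos θ, r sin θ) = (-27.506578, -19.984699)
h = r sin θ − e = -19.984699 − 14 = -33.984699
sin φ = h / L = -33.984699 / 227 = -0.14971233
φ = arcsin(-0.14971233) = -8.610256°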